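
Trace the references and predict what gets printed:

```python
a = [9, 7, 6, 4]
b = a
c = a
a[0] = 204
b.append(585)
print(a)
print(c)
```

Key concept: multiple aliases.
Step by step:
`a = [9, 7, 6, 4]` → a = [9, 7, 6, 4]
`b = a` → b = [9, 7, 6, 4] (same object as a)
`c = a` → c = [9, 7, 6, 4] (same object as a, b)
`a[0] = 204` → a = [204, 7, 6, 4] (same object as b, c); b = [204, 7, 6, 4] (same object as a, c); c = [204, 7, 6, 4] (same object as a, b)
`b.append(585)` → a = [204, 7, 6, 4, 585] (same object as b, c); b = [204, 7, 6, 4, 585] (same object as a, c); c = [204, 7, 6, 4, 585] (same object as a, b)
`print(a)` → prints [204, 7, 6, 4, 585]
`print(c)` → prints [204, 7, 6, 4, 585]

Answer:
[204, 7, 6, 4, 585]
[204, 7, 6, 4, 585]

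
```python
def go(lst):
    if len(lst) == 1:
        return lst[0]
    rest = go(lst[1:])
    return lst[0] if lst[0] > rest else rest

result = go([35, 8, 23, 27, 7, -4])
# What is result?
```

Recursive max over [35, 8, 23, 27, 7, -4] = 35

Answer: 35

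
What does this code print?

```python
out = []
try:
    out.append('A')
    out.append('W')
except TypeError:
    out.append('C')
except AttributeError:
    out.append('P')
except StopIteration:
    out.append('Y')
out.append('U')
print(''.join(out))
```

Execution trace: 'A' (try body) → 'W' (try body, no exception) → 'U' (after the try/except). Output: AWU

Answer: AWU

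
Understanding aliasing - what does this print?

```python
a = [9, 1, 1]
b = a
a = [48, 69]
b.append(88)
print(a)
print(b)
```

Key concept: rebinding vs mutation: a is rebound to a new list, b still points at the original.
Step by step:
`a = [9, 1, 1]` → a = [9, 1, 1]
`b = a` → b = [9, 1, 1] (same object as a)
`a = [48, 69]` → a = [48, 69]
`b.append(88)` → b = [9, 1, 1, 88]
`print(a)` → prints [48, 69]
`print(b)` → prints [9, 1, 1, 88]

Answer:
[48, 69]
[9, 1, 1, 88]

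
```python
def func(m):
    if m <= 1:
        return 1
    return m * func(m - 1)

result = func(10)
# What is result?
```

func(10) = 10 * 9 * 8 * 7 * 6 * 5 * 4 * 3 * 2 * 1 = 3628800

Answer: 3628800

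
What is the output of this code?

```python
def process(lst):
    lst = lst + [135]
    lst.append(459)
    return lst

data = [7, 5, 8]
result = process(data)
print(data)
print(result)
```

Key concept: rebinding parameter vs mutation.
Step by step:
`data = [7, 5, 8]` → data = [7, 5, 8]
`result = process(data)` → result = [7, 5, 8, 135, 459]
`print(data)` → prints [7, 5, 8]
`print(result)` → prints [7, 5, 8, 135, 459]

Answer:
[7, 5, 8]
[7, 5, 8, 135, 459]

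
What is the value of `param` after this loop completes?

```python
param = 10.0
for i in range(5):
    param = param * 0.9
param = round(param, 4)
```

Exponential decay: 10.0 * 0.9^5
`param` takes the values: 10.0 → 9.0 → 8.1 → 7.29 → 6.561 → 5.9049

Answer: 5.9049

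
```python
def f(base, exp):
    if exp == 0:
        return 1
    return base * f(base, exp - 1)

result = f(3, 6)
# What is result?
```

f(3, 6) = 3 * 3 * 3 * 3 * 3 * 3 = 729

Answer: 729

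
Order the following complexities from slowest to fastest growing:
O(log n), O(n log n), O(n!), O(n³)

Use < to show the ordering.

Ordered by growth rate: O(log n) < O(n log n) < O(n³) < O(n!)

Answer: O(log n) < O(n log n) < O(n³) < O(n!)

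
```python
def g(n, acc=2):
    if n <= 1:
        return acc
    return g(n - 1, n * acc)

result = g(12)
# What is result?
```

Accumulator trace (n, acc): (12, 2) -> (11, 24) -> (10, 264) -> (9, 2640) -> (8, 23760) -> (7, 190080) -> (6, 1330560) -> (5, 7983360) -> (4, 39916800) -> (3, 159667200) -> (2, 479001600) -> (1, 958003200) -> return 958003200

Answer: 958003200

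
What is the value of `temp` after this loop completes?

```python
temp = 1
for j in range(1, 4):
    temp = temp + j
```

Start at 1, add 1 through 3
`temp` takes the values: 1 → 2 → 4 → 7

Answer: 7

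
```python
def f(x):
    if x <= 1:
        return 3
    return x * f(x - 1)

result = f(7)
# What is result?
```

f(7) = 7 * 6 * 5 * 4 * 3 * 2 * 3 = 15120

Answer: 15120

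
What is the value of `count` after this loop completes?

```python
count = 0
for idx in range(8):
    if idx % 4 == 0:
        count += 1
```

Count numbers divisible by 4 in range(8)
`count` takes the values: 0 → 1 → 2

Answer: 2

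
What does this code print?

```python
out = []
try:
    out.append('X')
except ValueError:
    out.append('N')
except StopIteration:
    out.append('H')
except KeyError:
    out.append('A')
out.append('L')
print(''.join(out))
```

Execution trace: 'X' (try body, no exception) → 'L' (after the try/except). Output: XL

Answer: XL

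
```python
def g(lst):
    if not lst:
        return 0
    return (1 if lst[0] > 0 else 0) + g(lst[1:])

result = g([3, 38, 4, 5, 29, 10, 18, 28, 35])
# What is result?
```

Count of positive elements in [3, 38, 4, 5, 29, 10, 18, 28, 35] = 9

Answer: 9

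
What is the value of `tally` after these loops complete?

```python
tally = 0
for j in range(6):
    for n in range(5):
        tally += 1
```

6 * 5 = 30
`tally` takes the values: 0 → 1 → 2 → 3 → 4 → 5 → 6 → 7 → 8 → 9 → 10 → 11 → 12 → 13 → 14 → 15 → 16 → 17 → 18 → 19 → 20 → 21 → 22 → 23 → 24 → 25 → 26 → 27 → 28 → 29 → 30

Answer: 30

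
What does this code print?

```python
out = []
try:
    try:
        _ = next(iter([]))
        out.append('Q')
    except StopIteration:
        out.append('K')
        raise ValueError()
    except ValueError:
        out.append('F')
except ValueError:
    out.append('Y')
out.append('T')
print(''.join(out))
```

Execution trace: 'K' (inner except StopIteration) → 'Y' (outer except ValueError) → 'T' (after the try/except). Output: KYT

Answer: KYT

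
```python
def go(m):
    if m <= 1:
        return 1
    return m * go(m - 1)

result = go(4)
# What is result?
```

go(4) = 4 * 3 * 2 * 1 = 24

Answer: 24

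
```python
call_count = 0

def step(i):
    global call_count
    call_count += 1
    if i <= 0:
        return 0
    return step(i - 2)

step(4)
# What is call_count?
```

Linear recursion stepping by 2: 3 calls from i=4 down to ≤0.

Answer: 3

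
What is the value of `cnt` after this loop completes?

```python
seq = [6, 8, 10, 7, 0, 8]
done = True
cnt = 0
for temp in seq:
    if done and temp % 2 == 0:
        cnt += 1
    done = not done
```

Count even values at even positions
`cnt` takes the values: 0 → 1 → 2 → 3

Answer: 3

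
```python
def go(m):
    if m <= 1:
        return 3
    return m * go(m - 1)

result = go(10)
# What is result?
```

go(10) = 10 * 9 * 8 * 7 * 6 * 5 * 4 * 3 * 2 * 3 = 10886400

Answer: 10886400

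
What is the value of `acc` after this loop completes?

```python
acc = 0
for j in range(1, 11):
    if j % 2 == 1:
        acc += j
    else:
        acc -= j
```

Add odd, subtract even
`acc` takes the values: 0 → 1 → -1 → 2 → -2 → 3 → -3 → 4 → -4 → 5 → -5

Answer: -5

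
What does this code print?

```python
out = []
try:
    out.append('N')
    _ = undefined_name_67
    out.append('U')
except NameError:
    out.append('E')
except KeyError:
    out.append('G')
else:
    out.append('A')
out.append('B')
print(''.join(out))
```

Execution trace: 'N' (try body) → 'E' (except NameError) → 'B' (after the try/except). Output: NEB

Answer: NEB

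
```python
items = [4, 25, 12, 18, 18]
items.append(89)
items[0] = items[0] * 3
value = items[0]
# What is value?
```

Trace:
`items = [4, 25, 12, 18, 18]` → items = [4, 25, 12, 18, 18]
`items.append(89)` → items = [4, 25, 12, 18, 18, 89]
`items[0] = items[0] * 3` → items = [12, 25, 12, 18, 18, 89]
`value = items[0]` → value = 12
So value = 12

Answer: 12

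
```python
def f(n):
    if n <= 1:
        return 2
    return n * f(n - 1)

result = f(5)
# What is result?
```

f(5) = 5 * 4 * 3 * 2 * 2 = 240

Answer: 240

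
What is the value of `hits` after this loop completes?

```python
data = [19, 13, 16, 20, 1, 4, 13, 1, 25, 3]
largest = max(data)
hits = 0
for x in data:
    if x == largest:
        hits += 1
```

Count of max value 25 in [19, 13, 16, 20, 1, 4, 13, 1, 25, 3]
`hits` takes the values: 0 → 1

Answer: 1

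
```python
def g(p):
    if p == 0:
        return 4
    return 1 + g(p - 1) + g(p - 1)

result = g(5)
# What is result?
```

g(p) = 1 + 2·g(p-1), g(0)=4. Closed form: (4+1)·2^5 - 1 = 159.

Answer: 159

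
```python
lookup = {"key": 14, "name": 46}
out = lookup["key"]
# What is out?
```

Trace:
`lookup = {"key": 14, "name": 46}` → lookup = {'key': 14, 'name': 46}
`out = lookup["key"]` → out = 14
So out = 14

Answer: 14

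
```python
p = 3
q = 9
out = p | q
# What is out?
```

Trace:
`p = 3` → p = 3
`q = 9` → q = 9
`out = p | q` → out = 11
So out = 11

Answer: 11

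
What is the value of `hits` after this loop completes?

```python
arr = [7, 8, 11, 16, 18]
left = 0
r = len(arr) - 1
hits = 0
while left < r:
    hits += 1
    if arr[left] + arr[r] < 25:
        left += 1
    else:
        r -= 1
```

Steps to find pair summing to 25
`hits` takes the values: 0 → 1 → 2 → 3 → 4

Answer: 4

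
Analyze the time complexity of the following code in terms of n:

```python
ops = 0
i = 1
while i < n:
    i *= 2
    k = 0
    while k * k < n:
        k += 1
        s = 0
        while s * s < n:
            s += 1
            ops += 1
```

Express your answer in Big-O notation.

Each loop level contributes: log n × √n × √n. Multiplying the contributions gives O(n log n).

Answer: O(n log n)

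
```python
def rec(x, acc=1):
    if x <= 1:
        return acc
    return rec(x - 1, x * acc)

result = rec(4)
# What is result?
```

Accumulator trace (n, acc): (4, 1) -> (3, 4) -> (2, 12) -> (1, 24) -> return 24

Answer: 24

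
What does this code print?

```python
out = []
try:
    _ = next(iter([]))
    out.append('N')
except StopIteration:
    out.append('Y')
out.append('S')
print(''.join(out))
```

Execution trace: 'Y' (except StopIteration) → 'S' (after the try/except). Output: YS

Answer: YS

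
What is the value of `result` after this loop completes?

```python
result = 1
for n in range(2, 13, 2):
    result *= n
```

Product of even numbers 2 to 12
`result` takes the values: 1 → 2 → 8 → 48 → 384 → 3840 → 46080

Answer: 46080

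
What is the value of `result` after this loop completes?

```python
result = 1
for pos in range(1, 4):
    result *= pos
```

3! = 6
`result` takes the values: 1 → 2 → 6

Answer: 6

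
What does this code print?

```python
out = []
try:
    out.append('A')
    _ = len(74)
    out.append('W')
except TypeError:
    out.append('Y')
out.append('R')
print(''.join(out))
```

Execution trace: 'A' (try body) → 'Y' (except TypeError) → 'R' (after the try/except). Output: AYR

Answer: AYR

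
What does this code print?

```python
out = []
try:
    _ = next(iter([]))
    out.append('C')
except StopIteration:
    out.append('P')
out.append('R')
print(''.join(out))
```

Execution trace: 'P' (except StopIteration) → 'R' (after the try/except). Output: PR

Answer: PR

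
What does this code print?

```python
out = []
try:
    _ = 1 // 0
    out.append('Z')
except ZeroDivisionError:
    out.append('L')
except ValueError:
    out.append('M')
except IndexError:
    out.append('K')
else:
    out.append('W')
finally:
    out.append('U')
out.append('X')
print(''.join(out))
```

Execution trace: 'L' (except ZeroDivisionError) → 'U' (finally) → 'X' (after the try/except). Output: LUX

Answer: LUX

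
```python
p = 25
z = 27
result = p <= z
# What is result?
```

Trace:
`p = 25` → p = 25
`z = 27` → z = 27
`result = p <= z` → result = True
So result = True

Answer: True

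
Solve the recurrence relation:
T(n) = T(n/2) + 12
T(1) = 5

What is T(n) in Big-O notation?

Each step divides n by 2 and adds 12. After log_2(n) steps we reach T(1)=5. So T(n) = 12·log_2(n) + 5 = O(log n).

Answer: O(log n)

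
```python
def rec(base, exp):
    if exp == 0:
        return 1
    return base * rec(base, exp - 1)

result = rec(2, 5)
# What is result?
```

rec(2, 5) = 2 * 2 * 2 * 2 * 2 = 32

Answer: 32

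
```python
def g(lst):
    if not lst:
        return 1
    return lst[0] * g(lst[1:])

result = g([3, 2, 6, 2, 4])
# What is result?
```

Product over [3, 2, 6, 2, 4] = 3 * 2 * 6 * 2 * 4 = 288

Answer: 288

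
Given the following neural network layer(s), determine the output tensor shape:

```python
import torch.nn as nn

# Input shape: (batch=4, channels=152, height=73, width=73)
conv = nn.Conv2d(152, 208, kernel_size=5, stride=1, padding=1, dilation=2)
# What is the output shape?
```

Input: (4, 152, 73, 73) -> Output: (4, 208, 67, 67)

Answer: (4, 208, 67, 67)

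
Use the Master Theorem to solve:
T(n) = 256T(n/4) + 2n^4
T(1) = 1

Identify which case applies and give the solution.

a=256, b=4, f(n)=2n^4. log_4(256) = 4. Since c=4 = 4, Case 2 applies: T(n) = Θ(n^log_b(a) · log n) = O(n^4 log n).

Answer: O(n^4 log n) - Case 2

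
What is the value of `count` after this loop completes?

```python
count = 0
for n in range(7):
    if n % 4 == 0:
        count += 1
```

Count numbers divisible by 4 in range(7)
`count` takes the values: 0 → 1 → 2

Answer: 2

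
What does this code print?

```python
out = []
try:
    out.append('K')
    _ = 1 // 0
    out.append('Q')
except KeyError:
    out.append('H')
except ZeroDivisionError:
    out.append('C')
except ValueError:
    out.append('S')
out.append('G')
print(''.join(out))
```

Execution trace: 'K' (try body) → 'C' (except ZeroDivisionError) → 'G' (after the try/except). Output: KCG

Answer: KCG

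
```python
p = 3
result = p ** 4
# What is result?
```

Trace:
`p = 3` → p = 3
`result = p ** 4` → result = 81
So result = 81

Answer: 81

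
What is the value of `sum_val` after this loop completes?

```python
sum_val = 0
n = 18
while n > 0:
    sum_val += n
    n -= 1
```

Sum 18 down to 1
`sum_val` takes the values: 0 → 18 → 35 → 51 → 66 → 80 → 93 → 105 → 116 → 126 → 135 → 143 → 150 → 156 → 161 → 165 → 168 → 170 → 171

Answer: 171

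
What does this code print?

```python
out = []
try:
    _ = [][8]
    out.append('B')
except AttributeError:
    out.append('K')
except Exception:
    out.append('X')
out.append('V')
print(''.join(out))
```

Execution trace: 'X' (except Exception) → 'V' (after the try/except). Output: XV

Answer: XV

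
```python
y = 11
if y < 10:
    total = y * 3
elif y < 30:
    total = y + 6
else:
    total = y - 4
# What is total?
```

Trace:
`y = 11` → y = 11
`if y < 10: ...` → y < 10 is False, y < 30 is True → total = 17
So total = 17

Answer: 17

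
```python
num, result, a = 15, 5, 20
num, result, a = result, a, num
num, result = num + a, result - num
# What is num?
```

Trace:
`num, result, a = 15, 5, 20` → num = 15; result = 5; a = 20
`num, result, a = result, a, num` → num = 5; result = 20; a = 15
`num, result = num + a, result - num` → num = 20; result = 15
So num = 20

Answer: 20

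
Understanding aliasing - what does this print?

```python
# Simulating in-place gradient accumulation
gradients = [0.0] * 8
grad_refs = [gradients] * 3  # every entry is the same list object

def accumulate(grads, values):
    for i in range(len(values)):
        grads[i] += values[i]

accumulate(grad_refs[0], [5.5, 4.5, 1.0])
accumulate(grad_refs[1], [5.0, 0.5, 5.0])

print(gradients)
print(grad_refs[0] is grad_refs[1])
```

Key concept: gradient accumulation aliasing.
Step by step:
`gradients = [0.0] * 8` → gradients = [0.0, 0.0, 0.0, 0.0, 0.0, 0.0, 0.0, 0.0]
`grad_refs = [gradients] * 3` → grad_refs = [[0.0, 0.0, 0.0, 0.0, 0.0, 0.0, 0.0, 0.0], [0.0, 0.0, 0.0, 0.0, 0.0, 0.0, 0.0, 0.0], [0.0, 0.0, 0.0, 0.0, 0.0, 0.0, 0.0, 0.0]]
`accumulate(grad_refs[0], [5.5, 4.5, 1.0])` → gradients = [5.5, 4.5, 1.0, 0.0, 0.0, 0.0, 0.0, 0.0]; grad_refs = [[5.5, 4.5, 1.0, 0.0, 0.0, 0.0, 0.0, 0.0], [5.5, 4.5, 1.0, 0.0, 0.0, 0.0, 0.0, 0.0], [5.5, 4.5, 1.0, 0.0, 0.0, 0.0, 0.0, 0.0]]
`accumulate(grad_refs[1], [5.0, 0.5, 5.0])` → gradients = [10.5, 5.0, 6.0, 0.0, 0.0, 0.0, 0.0, 0.0]; grad_refs = [[10.5, 5.0, 6.0, 0.0, 0.0, 0.0, 0.0, 0.0], [10.5, 5.0, 6.0, 0.0, 0.0, 0.0, 0.0, 0.0], [10.5, 5.0, 6.0, 0.0, 0.0, 0.0, 0.0, 0.0]]
`print(gradients)` → prints [10.5, 5.0, 6.0, 0.0, 0.0, 0.0, 0.0, 0.0]
`print(grad_refs[0] is grad_refs[1])` → prints True

Answer:
[10.5, 5.0, 6.0, 0.0, 0.0, 0.0, 0.0, 0.0]
True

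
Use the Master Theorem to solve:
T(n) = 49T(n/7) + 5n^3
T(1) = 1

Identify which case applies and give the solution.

a=49, b=7, f(n)=5n^3. log_7(49) = 2. Since c=3 > 2 and the regularity condition holds (49(n/7)^3 = (49/7^3)n^3 with 49/7^3 < 1), Case 3 applies: T(n) = Θ(f(n)) = O(n^3).

Answer: O(n^3) - Case 3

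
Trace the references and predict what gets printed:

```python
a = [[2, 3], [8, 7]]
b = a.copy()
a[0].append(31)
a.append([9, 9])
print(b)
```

Key concept: shallow copy with nested lists.
Step by step:
`a = [[2, 3], [8, 7]]` → a = [[2, 3], [8, 7]]
`b = a.copy()` → b = [[2, 3], [8, 7]]
`a[0].append(31)` → a = [[2, 3, 31], [8, 7]]; b = [[2, 3, 31], [8, 7]]
`a.append([9, 9])` → a = [[2, 3, 31], [8, 7], [9, 9]]
`print(b)` → prints [[2, 3, 31], [8, 7]]

Answer: [[2, 3, 31], [8, 7]]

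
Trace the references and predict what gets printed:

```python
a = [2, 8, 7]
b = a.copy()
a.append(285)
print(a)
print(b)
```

Key concept: list.copy() creates independent copy.
Step by step:
`a = [2, 8, 7]` → a = [2, 8, 7]
`b = a.copy()` → b = [2, 8, 7]
`a.append(285)` → a = [2, 8, 7, 285]
`print(a)` → prints [2, 8, 7, 285]
`print(b)` → prints [2, 8, 7]

Answer:
[2, 8, 7, 285]
[2, 8, 7]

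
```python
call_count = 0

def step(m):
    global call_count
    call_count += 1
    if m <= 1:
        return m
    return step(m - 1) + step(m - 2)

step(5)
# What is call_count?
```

Calls(m) = 1 + Calls(m-1) + Calls(m-2); Calls(0)=Calls(1)=1. For m=5 this gives 15.

Answer: 15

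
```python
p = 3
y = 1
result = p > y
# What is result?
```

Trace:
`p = 3` → p = 3
`y = 1` → y = 1
`result = p > y` → result = True
So result = True

Answer: True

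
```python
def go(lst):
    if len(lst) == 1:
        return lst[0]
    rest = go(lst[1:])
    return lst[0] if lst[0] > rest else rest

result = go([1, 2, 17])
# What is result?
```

Recursive max over [1, 2, 17] = 17

Answer: 17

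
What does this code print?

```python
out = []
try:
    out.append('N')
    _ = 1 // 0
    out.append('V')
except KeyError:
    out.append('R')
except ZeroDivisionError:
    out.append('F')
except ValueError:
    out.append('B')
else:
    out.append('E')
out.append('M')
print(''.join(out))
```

Execution trace: 'N' (try body) → 'F' (except ZeroDivisionError) → 'M' (after the try/except). Output: NFM

Answer: NFM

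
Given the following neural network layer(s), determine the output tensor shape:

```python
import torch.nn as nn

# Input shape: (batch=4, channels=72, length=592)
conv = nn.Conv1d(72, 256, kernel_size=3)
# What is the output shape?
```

Input: (4, 72, 592) -> Output: (4, 256, 590)

Answer: (4, 256, 590)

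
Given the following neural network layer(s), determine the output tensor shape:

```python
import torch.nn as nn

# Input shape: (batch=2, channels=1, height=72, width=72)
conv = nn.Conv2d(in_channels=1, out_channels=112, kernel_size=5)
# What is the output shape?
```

Input: (2, 1, 72, 72) -> Output: (2, 112, 68, 68)

Answer: (2, 112, 68, 68)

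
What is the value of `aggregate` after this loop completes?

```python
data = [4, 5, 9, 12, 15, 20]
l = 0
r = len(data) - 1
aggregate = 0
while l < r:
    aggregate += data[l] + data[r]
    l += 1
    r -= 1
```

Sum of pairs from ends
`aggregate` takes the values: 0 → 24 → 44 → 65

Answer: 65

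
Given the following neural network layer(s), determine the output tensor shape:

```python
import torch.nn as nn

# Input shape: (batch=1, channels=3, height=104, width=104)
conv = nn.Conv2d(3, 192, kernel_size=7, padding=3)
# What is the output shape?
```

Input: (1, 3, 104, 104) -> Output: (1, 192, 104, 104)

Answer: (1, 192, 104, 104)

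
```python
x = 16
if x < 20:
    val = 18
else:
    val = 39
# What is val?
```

Trace:
`x = 16` → x = 16
`if x < 20: ...` → x < 20 is True → val = 18
So val = 18

Answer: 18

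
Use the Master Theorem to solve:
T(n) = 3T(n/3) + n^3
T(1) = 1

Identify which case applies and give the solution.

a=3, b=3, f(n)=n^3. log_3(3) = 1. Since c=3 > 1 and the regularity condition holds (3(n/3)^3 = (3/3^3)n^3 with 3/3^3 < 1), Case 3 applies: T(n) = Θ(f(n)) = O(n^3).

Answer: O(n^3) - Case 3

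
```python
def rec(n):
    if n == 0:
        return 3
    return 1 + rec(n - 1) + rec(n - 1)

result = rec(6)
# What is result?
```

rec(n) = 1 + 2·rec(n-1), rec(0)=3. Closed form: (3+1)·2^6 - 1 = 255.

Answer: 255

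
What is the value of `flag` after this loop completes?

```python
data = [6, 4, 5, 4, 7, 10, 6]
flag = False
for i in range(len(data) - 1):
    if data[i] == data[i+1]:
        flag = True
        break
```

Check consecutive duplicates in [6, 4, 5, 4, 7, 10, 6]
`flag` takes the values: False

Answer: False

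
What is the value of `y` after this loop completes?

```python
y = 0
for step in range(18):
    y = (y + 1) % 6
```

Increment mod 6, 18 times = 0
`y` takes the values: 0 → 1 → 2 → 3 → 4 → 5 → 0 → 1 → 2 → 3 → 4 → 5 → 0 → 1 → 2 → 3 → 4 → 5 → 0

Answer: 0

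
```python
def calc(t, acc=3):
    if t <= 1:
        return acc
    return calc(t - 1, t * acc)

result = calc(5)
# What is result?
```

Accumulator trace (n, acc): (5, 3) -> (4, 15) -> (3, 60) -> (2, 180) -> (1, 360) -> return 360

Answer: 360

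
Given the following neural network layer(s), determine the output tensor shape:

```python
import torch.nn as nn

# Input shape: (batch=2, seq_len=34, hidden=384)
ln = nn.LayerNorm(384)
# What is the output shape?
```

Input: (2, 34, 384) -> Output: (2, 34, 384)

Answer: (2, 34, 384)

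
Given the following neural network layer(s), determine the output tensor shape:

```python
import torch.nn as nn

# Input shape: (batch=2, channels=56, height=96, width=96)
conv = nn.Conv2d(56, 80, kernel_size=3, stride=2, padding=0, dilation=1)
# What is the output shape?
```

Input: (2, 56, 96, 96) -> Output: (2, 80, 47, 47)

Answer: (2, 80, 47, 47)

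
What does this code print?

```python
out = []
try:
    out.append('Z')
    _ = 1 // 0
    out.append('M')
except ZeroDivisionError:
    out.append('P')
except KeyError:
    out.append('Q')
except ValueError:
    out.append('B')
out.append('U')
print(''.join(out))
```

Execution trace: 'Z' (try body) → 'P' (except ZeroDivisionError) → 'U' (after the try/except). Output: ZPU

Answer: ZPU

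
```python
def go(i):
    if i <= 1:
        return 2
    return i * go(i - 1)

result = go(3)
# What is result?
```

go(3) = 3 * 2 * 2 = 12

Answer: 12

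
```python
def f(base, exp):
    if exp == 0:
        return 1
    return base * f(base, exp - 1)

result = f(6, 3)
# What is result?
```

f(6, 3) = 6 * 6 * 6 = 216

Answer: 216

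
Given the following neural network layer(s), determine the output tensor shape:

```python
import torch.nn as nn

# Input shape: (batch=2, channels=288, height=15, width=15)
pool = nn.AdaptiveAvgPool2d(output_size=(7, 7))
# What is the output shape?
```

Input: (2, 288, 15, 15) -> Output: (2, 288, 7, 7)

Answer: (2, 288, 7, 7)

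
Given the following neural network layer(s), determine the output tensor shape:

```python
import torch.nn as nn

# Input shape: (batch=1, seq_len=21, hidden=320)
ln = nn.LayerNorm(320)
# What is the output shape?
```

Input: (1, 21, 320) -> Output: (1, 21, 320)

Answer: (1, 21, 320)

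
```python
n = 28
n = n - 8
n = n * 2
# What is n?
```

Trace:
`n = 28` → n = 28
`n = n - 8` → n = 20
`n = n * 2` → n = 40
So n = 40

Answer: 40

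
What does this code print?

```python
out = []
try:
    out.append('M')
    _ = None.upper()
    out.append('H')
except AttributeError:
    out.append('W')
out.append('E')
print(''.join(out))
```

Execution trace: 'M' (try body) → 'W' (except AttributeError) → 'E' (after the try/except). Output: MWE

Answer: MWE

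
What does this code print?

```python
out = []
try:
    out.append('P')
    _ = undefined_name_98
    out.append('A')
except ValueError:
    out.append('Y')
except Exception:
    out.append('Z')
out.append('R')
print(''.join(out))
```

Execution trace: 'P' (try body) → 'Z' (except Exception) → 'R' (after the try/except). Output: PZR

Answer: PZR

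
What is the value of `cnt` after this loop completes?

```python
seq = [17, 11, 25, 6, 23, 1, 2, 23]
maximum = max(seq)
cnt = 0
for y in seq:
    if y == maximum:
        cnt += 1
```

Count of max value 25 in [17, 11, 25, 6, 23, 1, 2, 23]
`cnt` takes the values: 0 → 1

Answer: 1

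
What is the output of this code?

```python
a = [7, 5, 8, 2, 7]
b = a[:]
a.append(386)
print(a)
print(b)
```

Key concept: slice [:] creates copy.
Step by step:
`a = [7, 5, 8, 2, 7]` → a = [7, 5, 8, 2, 7]
`b = a[:]` → b = [7, 5, 8, 2, 7]
`a.append(386)` → a = [7, 5, 8, 2, 7, 386]
`print(a)` → prints [7, 5, 8, 2, 7, 386]
`print(b)` → prints [7, 5, 8, 2, 7]

Answer:
[7, 5, 8, 2, 7, 386]
[7, 5, 8, 2, 7]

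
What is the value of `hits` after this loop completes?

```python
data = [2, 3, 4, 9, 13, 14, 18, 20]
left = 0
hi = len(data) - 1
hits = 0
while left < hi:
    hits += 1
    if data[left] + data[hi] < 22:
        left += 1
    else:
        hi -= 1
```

Steps to find pair summing to 22
`hits` takes the values: 0 → 1 → 2 → 3 → 4 → 5 → 6 → 7

Answer: 7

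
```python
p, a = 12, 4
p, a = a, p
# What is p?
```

Trace:
`p, a = 12, 4` → p = 12; a = 4
`p, a = a, p` → p = 4; a = 12
So p = 4

Answer: 4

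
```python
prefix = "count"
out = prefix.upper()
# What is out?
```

Trace:
`prefix = "count"` → prefix = 'count'
`out = prefix.upper()` → out = 'COUNT'
So out = 'COUNT'

Answer: 'COUNT'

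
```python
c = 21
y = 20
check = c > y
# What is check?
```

Trace:
`c = 21` → c = 21
`y = 20` → y = 20
`check = c > y` → check = True
So check = True

Answer: True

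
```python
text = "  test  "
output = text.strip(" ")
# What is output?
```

Trace:
`text = "  test  "` → text = '  test  '
`output = text.strip(" ")` → output = 'test'
So output = 'test'

Answer: 'test'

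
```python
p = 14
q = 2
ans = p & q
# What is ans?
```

Trace:
`p = 14` → p = 14
`q = 2` → q = 2
`ans = p & q` → ans = 2
So ans = 2

Answer: 2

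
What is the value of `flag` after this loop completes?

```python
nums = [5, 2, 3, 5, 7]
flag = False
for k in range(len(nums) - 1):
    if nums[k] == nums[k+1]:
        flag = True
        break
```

Check consecutive duplicates in [5, 2, 3, 5, 7]
`flag` takes the values: False

Answer: False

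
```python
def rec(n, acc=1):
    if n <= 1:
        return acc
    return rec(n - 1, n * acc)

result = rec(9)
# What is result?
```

Accumulator trace (n, acc): (9, 1) -> (8, 9) -> (7, 72) -> (6, 504) -> (5, 3024) -> (4, 15120) -> (3, 60480) -> (2, 181440) -> (1, 362880) -> return 362880

Answer: 362880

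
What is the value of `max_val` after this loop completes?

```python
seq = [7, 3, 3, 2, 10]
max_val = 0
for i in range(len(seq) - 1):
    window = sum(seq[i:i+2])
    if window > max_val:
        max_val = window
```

Max sum of 2-element window in [7, 3, 3, 2, 10]
`max_val` takes the values: 0 → 10 → 12

Answer: 12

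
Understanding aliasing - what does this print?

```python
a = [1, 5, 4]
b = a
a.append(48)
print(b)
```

Key concept: basic list aliasing.
Step by step:
`a = [1, 5, 4]` → a = [1, 5, 4]
`b = a` → b = [1, 5, 4] (same object as a)
`a.append(48)` → a = [1, 5, 4, 48] (same object as b); b = [1, 5, 4, 48] (same object as a)
`print(b)` → prints [1, 5, 4, 48]

Answer: [1, 5, 4, 48]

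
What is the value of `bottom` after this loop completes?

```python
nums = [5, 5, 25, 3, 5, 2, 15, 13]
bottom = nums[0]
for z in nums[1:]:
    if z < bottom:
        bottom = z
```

Minimum of [5, 5, 25, 3, 5, 2, 15, 13]
`bottom` takes the values: 5 → 3 → 2

Answer: 2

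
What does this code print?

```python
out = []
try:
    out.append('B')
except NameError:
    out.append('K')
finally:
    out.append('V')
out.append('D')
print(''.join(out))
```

Execution trace: 'B' (try body, no exception) → 'V' (finally) → 'D' (after the try/except). Output: BVD

Answer: BVD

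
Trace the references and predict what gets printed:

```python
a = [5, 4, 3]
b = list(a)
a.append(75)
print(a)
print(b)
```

Key concept: list() constructor creates copy.
Step by step:
`a = [5, 4, 3]` → a = [5, 4, 3]
`b = list(a)` → b = [5, 4, 3]
`a.append(75)` → a = [5, 4, 3, 75]
`print(a)` → prints [5, 4, 3, 75]
`print(b)` → prints [5, 4, 3]

Answer:
[5, 4, 3, 75]
[5, 4, 3]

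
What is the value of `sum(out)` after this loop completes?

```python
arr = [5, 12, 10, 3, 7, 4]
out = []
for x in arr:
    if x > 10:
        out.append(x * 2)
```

Sum of doubled values > 10
`out` takes the values: [] → [24]
So `sum(out)` = 24

Answer: 24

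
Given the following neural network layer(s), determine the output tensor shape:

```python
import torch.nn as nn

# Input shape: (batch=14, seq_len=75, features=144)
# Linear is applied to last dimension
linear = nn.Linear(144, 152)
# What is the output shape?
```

Input: (14, 75, 144) -> Output: (14, 75, 152)

Answer: (14, 75, 152)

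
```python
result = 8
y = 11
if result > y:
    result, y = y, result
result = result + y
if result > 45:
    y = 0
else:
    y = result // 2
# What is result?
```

Trace:
`result = 8` → result = 8
`y = 11` → y = 11
`if result > y: ...` → result > y is False → no variable changes
`result = result + y` → result = 19
`if result > 45: ...` → result > 45 is False, take else branch → y = 9
So result = 19

Answer: 19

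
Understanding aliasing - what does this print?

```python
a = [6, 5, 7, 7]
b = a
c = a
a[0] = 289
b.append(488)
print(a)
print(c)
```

Key concept: multiple aliases.
Step by step:
`a = [6, 5, 7, 7]` → a = [6, 5, 7, 7]
`b = a` → b = [6, 5, 7, 7] (same object as a)
`c = a` → c = [6, 5, 7, 7] (same object as a, b)
`a[0] = 289` → a = [289, 5, 7, 7] (same object as b, c); b = [289, 5, 7, 7] (same object as a, c); c = [289, 5, 7, 7] (same object as a, b)
`b.append(488)` → a = [289, 5, 7, 7, 488] (same object as b, c); b = [289, 5, 7, 7, 488] (same object as a, c); c = [289, 5, 7, 7, 488] (same object as a, b)
`print(a)` → prints [289, 5, 7, 7, 488]
`print(c)` → prints [289, 5, 7, 7, 488]

Answer:
[289, 5, 7, 7, 488]
[289, 5, 7, 7, 488]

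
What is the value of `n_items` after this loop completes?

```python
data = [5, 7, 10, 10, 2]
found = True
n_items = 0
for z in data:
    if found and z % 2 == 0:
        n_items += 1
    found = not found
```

Count even values at even positions
`n_items` takes the values: 0 → 1 → 2

Answer: 2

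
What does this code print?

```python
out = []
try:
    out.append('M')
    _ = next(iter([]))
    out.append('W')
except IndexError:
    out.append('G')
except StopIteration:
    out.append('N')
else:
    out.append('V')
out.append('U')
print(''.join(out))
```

Execution trace: 'M' (try body) → 'N' (except StopIteration) → 'U' (after the try/except). Output: MNU

Answer: MNU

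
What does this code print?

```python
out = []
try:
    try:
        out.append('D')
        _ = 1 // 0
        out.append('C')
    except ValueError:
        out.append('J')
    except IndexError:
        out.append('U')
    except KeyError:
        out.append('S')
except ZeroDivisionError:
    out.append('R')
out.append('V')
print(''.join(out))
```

Execution trace: 'D' (try body) → 'R' (outer except ZeroDivisionError) → 'V' (after the try/except). Output: DRV

Answer: DRV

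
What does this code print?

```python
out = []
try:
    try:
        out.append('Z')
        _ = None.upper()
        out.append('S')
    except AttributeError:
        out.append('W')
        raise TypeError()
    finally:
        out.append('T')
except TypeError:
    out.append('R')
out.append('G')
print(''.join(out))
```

Execution trace: 'Z' (inner try body) → 'W' (inner except AttributeError) → 'T' (inner finally) → 'R' (outer except TypeError) → 'G' (after the try/except). Output: ZWTRG

Answer: ZWTRG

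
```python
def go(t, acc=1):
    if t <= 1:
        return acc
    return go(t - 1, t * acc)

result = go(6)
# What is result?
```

Accumulator trace (n, acc): (6, 1) -> (5, 6) -> (4, 30) -> (3, 120) -> (2, 360) -> (1, 720) -> return 720

Answer: 720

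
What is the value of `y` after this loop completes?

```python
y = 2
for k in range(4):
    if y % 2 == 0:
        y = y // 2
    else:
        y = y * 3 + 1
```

Collatz-style transformation from 2
`y` takes the values: 2 → 1 → 4 → 2 → 1

Answer: 1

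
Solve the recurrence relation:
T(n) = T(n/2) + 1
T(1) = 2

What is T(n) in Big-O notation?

Each step divides n by 2 and adds 1. After log_2(n) steps we reach T(1)=2. So T(n) = 1·log_2(n) + 2 = O(log n).

Answer: O(log n)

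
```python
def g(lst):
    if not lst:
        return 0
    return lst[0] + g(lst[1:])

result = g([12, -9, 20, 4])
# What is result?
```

12 + (-9) + 20 + 4 + 0 = 27

Answer: 27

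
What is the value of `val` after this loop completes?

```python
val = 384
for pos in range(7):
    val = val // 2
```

Halve 7 times: 384 // 2^7 = 3
`val` takes the values: 384 → 192 → 96 → 48 → 24 → 12 → 6 → 3

Answer: 3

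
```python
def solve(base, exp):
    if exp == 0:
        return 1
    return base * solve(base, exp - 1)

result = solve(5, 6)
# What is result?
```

solve(5, 6) = 5 * 5 * 5 * 5 * 5 * 5 = 15625

Answer: 15625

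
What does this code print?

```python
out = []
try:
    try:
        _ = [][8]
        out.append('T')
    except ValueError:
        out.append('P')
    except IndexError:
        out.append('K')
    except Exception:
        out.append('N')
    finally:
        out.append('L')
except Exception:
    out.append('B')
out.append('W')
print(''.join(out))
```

Execution trace: 'K' (inner except IndexError) → 'L' (inner finally) → 'W' (after the try/except). Output: KLW

Answer: KLW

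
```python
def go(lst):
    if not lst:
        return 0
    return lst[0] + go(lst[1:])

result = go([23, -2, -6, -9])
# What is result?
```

23 + (-2) + (-6) + (-9) + 0 = 6

Answer: 6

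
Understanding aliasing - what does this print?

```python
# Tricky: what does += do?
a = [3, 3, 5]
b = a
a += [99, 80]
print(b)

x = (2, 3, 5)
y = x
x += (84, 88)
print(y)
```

Key concept: += behavior differs for mutable vs immutable.
Step by step:
`a = [3, 3, 5]` → a = [3, 3, 5]
`b = a` → b = [3, 3, 5] (same object as a)
`a += [99, 80]` → a = [3, 3, 5, 99, 80] (same object as b); b = [3, 3, 5, 99, 80] (same object as a)
`print(b)` → prints [3, 3, 5, 99, 80]
`x = (2, 3, 5)` → x = (2, 3, 5)
`y = x` → y = (2, 3, 5)
`x += (84, 88)` → x = (2, 3, 5, 84, 88)
`print(y)` → prints (2, 3, 5)

Answer:
[3, 3, 5, 99, 80]
(2, 3, 5)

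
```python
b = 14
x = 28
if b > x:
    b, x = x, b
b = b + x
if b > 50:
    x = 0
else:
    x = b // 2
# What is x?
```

Trace:
`b = 14` → b = 14
`x = 28` → x = 28
`if b > x: ...` → b > x is False → no variable changes
`b = b + x` → b = 42
`if b > 50: ...` → b > 50 is False, take else branch → x = 21
So x = 21

Answer: 21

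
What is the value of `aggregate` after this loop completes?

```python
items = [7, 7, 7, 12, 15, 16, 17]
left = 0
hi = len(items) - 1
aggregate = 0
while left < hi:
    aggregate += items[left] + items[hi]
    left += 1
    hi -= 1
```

Sum of pairs from ends
`aggregate` takes the values: 0 → 24 → 47 → 69

Answer: 69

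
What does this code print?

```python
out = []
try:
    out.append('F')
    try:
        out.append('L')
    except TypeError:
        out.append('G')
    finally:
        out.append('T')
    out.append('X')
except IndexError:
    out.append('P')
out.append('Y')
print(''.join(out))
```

Execution trace: 'F' (try body) → 'L' (inner try body, no exception) → 'T' (inner finally) → 'X' (try body, no exception) → 'Y' (after the try/except). Output: FLTXY

Answer: FLTXY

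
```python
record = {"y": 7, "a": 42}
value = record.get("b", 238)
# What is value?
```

Trace:
`record = {"y": 7, "a": 42}` → record = {'y': 7, 'a': 42}
`value = record.get("b", 238)` → value = 238
So value = 238

Answer: 238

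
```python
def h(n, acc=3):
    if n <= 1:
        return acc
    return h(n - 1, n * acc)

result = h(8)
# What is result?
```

Accumulator trace (n, acc): (8, 3) -> (7, 24) -> (6, 168) -> (5, 1008) -> (4, 5040) -> (3, 20160) -> (2, 60480) -> (1, 120960) -> return 120960

Answer: 120960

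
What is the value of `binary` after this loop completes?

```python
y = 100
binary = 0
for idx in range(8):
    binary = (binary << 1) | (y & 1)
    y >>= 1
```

Reverse lowest 8 bits of 100
`binary` takes the values: 0 → 1 → 2 → 4 → 9 → 19 → 38

Answer: 38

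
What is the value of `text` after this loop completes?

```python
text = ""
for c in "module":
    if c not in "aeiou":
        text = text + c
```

Remove vowels from 'module'
`text` takes the values: "" → "m" → "md" → "mdl"

Answer: "mdl"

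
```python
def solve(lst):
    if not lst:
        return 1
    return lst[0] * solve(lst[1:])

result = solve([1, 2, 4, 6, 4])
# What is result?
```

Product over [1, 2, 4, 6, 4] = 1 * 2 * 4 * 6 * 4 = 192

Answer: 192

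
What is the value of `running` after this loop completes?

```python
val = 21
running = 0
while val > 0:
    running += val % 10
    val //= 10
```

Sum digits of 21
`running` takes the values: 0 → 1 → 3

Answer: 3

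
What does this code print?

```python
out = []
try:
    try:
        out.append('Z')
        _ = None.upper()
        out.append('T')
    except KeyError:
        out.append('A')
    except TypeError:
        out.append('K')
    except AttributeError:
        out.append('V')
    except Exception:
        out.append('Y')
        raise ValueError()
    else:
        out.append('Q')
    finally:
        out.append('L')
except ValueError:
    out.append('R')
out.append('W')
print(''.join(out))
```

Execution trace: 'Z' (inner try body) → 'V' (inner except AttributeError) → 'L' (inner finally) → 'W' (after the try/except). Output: ZVLW

Answer: ZVLW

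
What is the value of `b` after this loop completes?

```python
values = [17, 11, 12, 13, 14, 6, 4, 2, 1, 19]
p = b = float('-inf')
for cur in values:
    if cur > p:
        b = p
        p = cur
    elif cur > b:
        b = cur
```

Second largest (with repeats) in [17, 11, 12, 13, 14, 6, 4, 2, 1, 19]
`b` takes the values: -inf → 11 → 12 → 13 → 14 → 17

Answer: 17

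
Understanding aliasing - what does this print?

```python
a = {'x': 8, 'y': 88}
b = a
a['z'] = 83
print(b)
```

Key concept: dict aliasing.
Step by step:
`a = {'x': 8, 'y': 88}` → a = {'x': 8, 'y': 88}
`b = a` → b = {'x': 8, 'y': 88} (same object as a)
`a['z'] = 83` → a = {'x': 8, 'y': 88, 'z': 83} (same object as b); b = {'x': 8, 'y': 88, 'z': 83} (same object as a)
`print(b)` → prints {'x': 8, 'y': 88, 'z': 83}

Answer: {'x': 8, 'y': 88, 'z': 83}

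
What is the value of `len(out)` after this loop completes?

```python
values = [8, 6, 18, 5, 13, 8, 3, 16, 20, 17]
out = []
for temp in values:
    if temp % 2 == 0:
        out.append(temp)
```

Count even numbers in [8, 6, 18, 5, 13, 8, 3, 16, 20, 17]
`out` takes the values: [] → [8] → [8, 6] → [8, 6, 18] → [8, 6, 18, 8] → [8, 6, 18, 8, 16] → [8, 6, 18, 8, 16, 20]
So `len(out)` = 6

Answer: 6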